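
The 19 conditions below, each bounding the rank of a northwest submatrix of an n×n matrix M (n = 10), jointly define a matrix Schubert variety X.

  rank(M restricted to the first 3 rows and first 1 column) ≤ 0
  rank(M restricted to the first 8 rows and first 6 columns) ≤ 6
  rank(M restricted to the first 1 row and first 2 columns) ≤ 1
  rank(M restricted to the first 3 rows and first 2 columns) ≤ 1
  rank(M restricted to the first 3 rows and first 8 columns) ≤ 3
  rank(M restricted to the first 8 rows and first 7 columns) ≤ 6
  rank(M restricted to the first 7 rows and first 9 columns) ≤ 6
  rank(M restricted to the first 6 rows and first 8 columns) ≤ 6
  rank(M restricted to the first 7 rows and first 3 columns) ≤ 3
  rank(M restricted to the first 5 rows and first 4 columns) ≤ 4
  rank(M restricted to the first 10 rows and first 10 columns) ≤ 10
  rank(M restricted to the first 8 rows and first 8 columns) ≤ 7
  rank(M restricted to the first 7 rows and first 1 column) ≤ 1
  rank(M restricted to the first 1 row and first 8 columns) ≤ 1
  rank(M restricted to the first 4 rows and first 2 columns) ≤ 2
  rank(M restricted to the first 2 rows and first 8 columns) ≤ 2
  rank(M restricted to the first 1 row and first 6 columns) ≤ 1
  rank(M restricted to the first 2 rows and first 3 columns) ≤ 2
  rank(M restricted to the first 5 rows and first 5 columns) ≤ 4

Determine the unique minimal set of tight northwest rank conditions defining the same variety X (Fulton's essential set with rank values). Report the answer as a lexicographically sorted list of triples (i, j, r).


Propagating the 19 rank bounds to every northwest block:

  i=1: 0 | 1 | 1 | 1 | 1 | 1 | 1 | 1 | 1 | 1
  i=2: 0 | 1 | 2 | 2 | 2 | 2 | 2 | 2 | 2 | 2
  i=3: 0 | 1 | 2 | 3 | 3 | 3 | 3 | 3 | 3 | 3
  i=4: 1 | 2 | 3 | 4 | 4 | 4 | 4 | 4 | 4 | 4
  i=5: 1 | 2 | 3 | 4 | 4 | 5 | 5 | 5 | 5 | 5
  i=6: 1 | 2 | 3 | 4 | 5 | 6 | 6 | 6 | 6 | 6
  i=7: 1 | 2 | 3 | 4 | 5 | 6 | 6 | 6 | 6 | 7
  i=8: 1 | 2 | 3 | 4 | 5 | 6 | 6 | 7 | 7 | 8
  i=9: 1 | 2 | 3 | 4 | 5 | 6 | 7 | 8 | 8 | 9
  i=10: 1 | 2 | 3 | 4 | 5 | 6 | 7 | 8 | 9 | 10

reading off 1-entries of Δ²R: w = (2, 3, 4, 1, 6, 5, 10, 8, 7, 9).

Fulton essential set (4 of the 8 Rothe cells):

[(3, 1, 0), (5, 5, 4), (7, 9, 6), (8, 7, 6)]


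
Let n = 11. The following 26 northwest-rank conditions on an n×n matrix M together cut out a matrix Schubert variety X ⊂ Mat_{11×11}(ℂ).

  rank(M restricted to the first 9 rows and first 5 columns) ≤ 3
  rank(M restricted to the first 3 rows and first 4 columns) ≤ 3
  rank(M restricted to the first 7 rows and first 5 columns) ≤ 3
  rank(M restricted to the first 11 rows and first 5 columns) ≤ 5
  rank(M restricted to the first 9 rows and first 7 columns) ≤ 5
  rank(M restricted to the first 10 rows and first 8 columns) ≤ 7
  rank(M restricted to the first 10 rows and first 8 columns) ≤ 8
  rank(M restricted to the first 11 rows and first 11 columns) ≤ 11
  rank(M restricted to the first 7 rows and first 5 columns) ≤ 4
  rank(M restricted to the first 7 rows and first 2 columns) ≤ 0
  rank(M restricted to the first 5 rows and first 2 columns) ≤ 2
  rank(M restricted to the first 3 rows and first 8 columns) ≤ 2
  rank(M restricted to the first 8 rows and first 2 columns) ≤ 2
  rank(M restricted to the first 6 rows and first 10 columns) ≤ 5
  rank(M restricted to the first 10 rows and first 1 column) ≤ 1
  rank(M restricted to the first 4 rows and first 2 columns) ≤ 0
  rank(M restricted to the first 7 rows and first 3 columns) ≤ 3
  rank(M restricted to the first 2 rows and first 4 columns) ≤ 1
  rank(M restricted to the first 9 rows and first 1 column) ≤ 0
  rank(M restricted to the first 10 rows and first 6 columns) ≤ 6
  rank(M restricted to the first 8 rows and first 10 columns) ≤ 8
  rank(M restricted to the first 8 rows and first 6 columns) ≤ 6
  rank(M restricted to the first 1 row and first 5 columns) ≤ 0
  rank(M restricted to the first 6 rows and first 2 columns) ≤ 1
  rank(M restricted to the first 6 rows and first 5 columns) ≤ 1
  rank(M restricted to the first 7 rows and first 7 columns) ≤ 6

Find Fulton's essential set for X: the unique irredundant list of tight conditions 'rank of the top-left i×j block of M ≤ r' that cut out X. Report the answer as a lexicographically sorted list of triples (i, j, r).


Computing R[i][j] = min implied NW-rank bound (n=11, 26 conditions):

  i=1: 0 0 0 0 0 1 1 1 1 1 1
  i=2: 0 0 1 1 1 2 2 2 2 2 2
  i=3: 0 0 1 1 1 2 2 2 3 3 3
  i=4: 0 0 1 1 1 2 3 3 4 4 4
  i=5: 0 0 1 1 1 2 3 4 5 5 5
  i=6: 0 0 1 1 1 2 3 4 5 5 6
  i=7: 0 0 1 2 2 3 4 5 6 6 7
  i=8: 0 1 2 3 3 4 5 6 7 7 8
  i=9: 0 1 2 3 3 4 5 6 7 8 9
  i=10: 1 2 3 4 4 5 6 7 8 9 10
  i=11: 1 2 3 4 5 6 7 8 9 10 11

reading off 1-entries of Δ²R: w = (6, 3, 9, 7, 8, 11, 4, 2, 10, 1, 5).

ℓ(w)=31; the 7 essential cells (i,j,r):

[(1, 5, 0), (3, 8, 2), (6, 5, 1), (6, 10, 5), (7, 2, 0), (9, 1, 0), (9, 5, 3)]


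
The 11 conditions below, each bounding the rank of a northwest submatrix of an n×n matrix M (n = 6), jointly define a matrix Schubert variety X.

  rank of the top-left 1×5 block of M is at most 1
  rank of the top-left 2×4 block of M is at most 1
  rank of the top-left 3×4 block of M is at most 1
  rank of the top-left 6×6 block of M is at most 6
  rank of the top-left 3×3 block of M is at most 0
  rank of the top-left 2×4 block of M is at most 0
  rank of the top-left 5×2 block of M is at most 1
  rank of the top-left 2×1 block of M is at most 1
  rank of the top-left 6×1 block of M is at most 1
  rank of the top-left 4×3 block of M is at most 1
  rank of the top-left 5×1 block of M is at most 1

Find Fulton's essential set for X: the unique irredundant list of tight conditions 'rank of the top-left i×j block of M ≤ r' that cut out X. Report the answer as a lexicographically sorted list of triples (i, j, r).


Propagating the 11 rank bounds to every northwest block:

  R[1]: 0 | 0 | 0 | 0 | 1 | 1
  R[2]: 0 | 0 | 0 | 0 | 1 | 2
  R[3]: 0 | 0 | 0 | 1 | 2 | 3
  R[4]: 1 | 1 | 1 | 2 | 3 | 4
  R[5]: 1 | 1 | 2 | 3 | 4 | 5
  R[6]: 1 | 2 | 3 | 4 | 5 | 6

reading off 1-entries of Δ²R: w = (5, 6, 4, 1, 3, 2).

Fulton essential set (3 of the 12 Rothe cells):

[(2, 4, 0), (3, 3, 0), (5, 2, 1)]


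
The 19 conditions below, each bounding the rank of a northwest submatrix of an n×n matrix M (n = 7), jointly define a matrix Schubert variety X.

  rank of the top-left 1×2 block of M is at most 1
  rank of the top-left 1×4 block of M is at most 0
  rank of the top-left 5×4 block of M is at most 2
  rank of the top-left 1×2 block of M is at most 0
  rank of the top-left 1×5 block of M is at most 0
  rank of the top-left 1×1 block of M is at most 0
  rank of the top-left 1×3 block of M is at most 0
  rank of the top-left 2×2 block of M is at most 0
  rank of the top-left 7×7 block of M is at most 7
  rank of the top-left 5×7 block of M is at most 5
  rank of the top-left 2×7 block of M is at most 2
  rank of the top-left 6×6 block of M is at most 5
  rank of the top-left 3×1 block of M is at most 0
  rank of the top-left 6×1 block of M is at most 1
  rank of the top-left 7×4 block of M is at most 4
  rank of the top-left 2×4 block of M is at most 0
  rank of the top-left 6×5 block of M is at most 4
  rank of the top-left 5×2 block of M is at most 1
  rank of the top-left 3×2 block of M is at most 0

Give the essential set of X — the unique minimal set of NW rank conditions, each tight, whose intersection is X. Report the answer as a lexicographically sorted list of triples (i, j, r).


Propagating the 19 rank bounds to every northwest block:

  row 1: 0, 0, 0, 0, 0, 1, 1
  row 2: 0, 0, 0, 0, 1, 2, 2
  row 3: 0, 0, 1, 1, 2, 3, 3
  row 4: 1, 1, 2, 2, 3, 4, 4
  row 5: 1, 1, 2, 2, 3, 4, 5
  row 6: 1, 2, 3, 3, 4, 5, 6
  row 7: 1, 2, 3, 4, 5, 6, 7

so w = (6, 5, 3, 1, 7, 2, 4).

Rothe diagram D(w) (13 cells), 5 SE-corners (essential conditions):

[(1, 5, 0), (2, 4, 0), (3, 2, 0), (5, 2, 1), (5, 4, 2)]


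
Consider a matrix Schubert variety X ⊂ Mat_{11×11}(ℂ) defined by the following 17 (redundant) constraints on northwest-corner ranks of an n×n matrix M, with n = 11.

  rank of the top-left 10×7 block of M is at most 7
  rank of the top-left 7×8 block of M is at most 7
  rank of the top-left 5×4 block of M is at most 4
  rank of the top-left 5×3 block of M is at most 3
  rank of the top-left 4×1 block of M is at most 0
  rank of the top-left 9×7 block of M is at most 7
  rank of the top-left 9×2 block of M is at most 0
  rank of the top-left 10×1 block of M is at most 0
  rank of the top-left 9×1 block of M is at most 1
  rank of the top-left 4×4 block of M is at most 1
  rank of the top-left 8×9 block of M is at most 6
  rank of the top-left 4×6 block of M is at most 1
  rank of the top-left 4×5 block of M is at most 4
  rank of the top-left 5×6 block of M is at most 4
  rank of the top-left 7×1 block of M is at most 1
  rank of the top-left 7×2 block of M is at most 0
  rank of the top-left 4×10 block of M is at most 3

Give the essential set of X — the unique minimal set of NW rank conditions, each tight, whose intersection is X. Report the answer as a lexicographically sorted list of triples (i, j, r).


Recovering R(i,j) via the rank-extension bound from the 17 conditions:

  row 1: 0, 0, 1, 1, 1, 1, 1, 1, 1, 1, 1
  row 2: 0, 0, 1, 1, 1, 1, 2, 2, 2, 2, 2
  row 3: 0, 0, 1, 1, 1, 1, 2, 3, 3, 3, 3
  row 4: 0, 0, 1, 1, 1, 1, 2, 3, 3, 3, 4
  row 5: 0, 0, 1, 2, 2, 2, 3, 4, 4, 4, 5
  row 6: 0, 0, 1, 2, 3, 3, 4, 5, 5, 5, 6
  row 7: 0, 0, 1, 2, 3, 4, 5, 6, 6, 6, 7
  row 8: 0, 0, 1, 2, 3, 4, 5, 6, 6, 7, 8
  row 9: 0, 0, 1, 2, 3, 4, 5, 6, 7, 8, 9
  row 10: 0, 1, 2, 3, 4, 5, 6, 7, 8, 9, 10
  row 11: 1, 2, 3, 4, 5, 6, 7, 8, 9, 10, 11

so w = (3, 7, 8, 11, 4, 5, 6, 10, 9, 2, 1).

Fulton essential set (5 of the 31 Rothe cells):

[(4, 6, 1), (4, 10, 3), (8, 9, 6), (9, 2, 0), (10, 1, 0)]


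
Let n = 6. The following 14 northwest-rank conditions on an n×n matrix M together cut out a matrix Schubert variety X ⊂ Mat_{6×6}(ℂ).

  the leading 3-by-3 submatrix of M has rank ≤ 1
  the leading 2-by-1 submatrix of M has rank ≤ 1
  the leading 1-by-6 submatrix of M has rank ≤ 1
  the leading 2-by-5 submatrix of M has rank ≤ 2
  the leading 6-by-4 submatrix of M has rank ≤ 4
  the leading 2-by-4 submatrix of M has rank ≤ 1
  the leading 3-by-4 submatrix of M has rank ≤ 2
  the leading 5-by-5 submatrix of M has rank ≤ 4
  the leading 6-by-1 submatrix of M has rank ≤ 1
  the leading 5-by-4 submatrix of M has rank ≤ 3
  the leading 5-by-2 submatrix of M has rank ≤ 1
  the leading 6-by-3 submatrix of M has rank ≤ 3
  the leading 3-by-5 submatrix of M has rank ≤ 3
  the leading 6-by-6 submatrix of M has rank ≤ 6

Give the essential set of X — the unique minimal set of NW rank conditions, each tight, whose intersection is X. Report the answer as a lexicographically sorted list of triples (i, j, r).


Propagating the 14 rank bounds to every northwest block:

  R[1]: 1 1 1 1 1 1
  R[2]: 1 1 1 1 2 2
  R[3]: 1 1 1 2 3 3
  R[4]: 1 1 2 3 4 4
  R[5]: 1 1 2 3 4 5
  R[6]: 1 2 3 4 5 6

second differences of R give the permutation w = (1, 5, 4, 3, 6, 2).

3 SE-corners of the 7-cell Rothe diagram give Ess(w):

[(2, 4, 1), (3, 3, 1), (5, 2, 1)]


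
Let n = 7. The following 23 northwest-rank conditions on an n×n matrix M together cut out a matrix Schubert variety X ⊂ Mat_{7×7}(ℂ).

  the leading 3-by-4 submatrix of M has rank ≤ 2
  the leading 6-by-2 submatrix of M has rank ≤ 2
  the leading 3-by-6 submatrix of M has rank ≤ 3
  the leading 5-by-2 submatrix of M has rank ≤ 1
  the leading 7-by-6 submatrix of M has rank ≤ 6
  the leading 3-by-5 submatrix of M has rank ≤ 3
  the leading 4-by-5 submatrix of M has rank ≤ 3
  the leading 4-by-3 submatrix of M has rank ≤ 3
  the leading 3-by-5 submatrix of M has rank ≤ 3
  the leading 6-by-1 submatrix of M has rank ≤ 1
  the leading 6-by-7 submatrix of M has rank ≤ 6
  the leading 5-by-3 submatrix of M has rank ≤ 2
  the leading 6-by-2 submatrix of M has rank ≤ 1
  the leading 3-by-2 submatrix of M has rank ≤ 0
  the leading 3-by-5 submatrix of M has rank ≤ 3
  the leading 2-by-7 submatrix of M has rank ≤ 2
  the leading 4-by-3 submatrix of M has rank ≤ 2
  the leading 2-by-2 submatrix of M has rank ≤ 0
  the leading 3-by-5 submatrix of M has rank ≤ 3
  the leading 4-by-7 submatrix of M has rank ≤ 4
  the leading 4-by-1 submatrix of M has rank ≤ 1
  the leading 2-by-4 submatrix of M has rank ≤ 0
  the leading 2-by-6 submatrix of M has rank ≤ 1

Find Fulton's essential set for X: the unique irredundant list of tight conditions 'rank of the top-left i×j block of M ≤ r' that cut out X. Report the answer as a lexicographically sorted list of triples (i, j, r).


Rank table r_w(7×7) implied by the 23 constraints:

  0, 0, 0, 0, 1, 1, 1
  0, 0, 0, 0, 1, 1, 2
  0, 0, 1, 1, 2, 2, 3
  1, 1, 2, 2, 3, 3, 4
  1, 1, 2, 3, 4, 4, 5
  1, 1, 2, 3, 4, 5, 6
  1, 2, 3, 4, 5, 6, 7

reading off 1-entries of Δ²R: w = (5, 7, 3, 1, 4, 6, 2).

Rothe diagram D(w) (13 cells), 4 SE-corners (essential conditions):

[(2, 4, 0), (2, 6, 1), (3, 2, 0), (6, 2, 1)]


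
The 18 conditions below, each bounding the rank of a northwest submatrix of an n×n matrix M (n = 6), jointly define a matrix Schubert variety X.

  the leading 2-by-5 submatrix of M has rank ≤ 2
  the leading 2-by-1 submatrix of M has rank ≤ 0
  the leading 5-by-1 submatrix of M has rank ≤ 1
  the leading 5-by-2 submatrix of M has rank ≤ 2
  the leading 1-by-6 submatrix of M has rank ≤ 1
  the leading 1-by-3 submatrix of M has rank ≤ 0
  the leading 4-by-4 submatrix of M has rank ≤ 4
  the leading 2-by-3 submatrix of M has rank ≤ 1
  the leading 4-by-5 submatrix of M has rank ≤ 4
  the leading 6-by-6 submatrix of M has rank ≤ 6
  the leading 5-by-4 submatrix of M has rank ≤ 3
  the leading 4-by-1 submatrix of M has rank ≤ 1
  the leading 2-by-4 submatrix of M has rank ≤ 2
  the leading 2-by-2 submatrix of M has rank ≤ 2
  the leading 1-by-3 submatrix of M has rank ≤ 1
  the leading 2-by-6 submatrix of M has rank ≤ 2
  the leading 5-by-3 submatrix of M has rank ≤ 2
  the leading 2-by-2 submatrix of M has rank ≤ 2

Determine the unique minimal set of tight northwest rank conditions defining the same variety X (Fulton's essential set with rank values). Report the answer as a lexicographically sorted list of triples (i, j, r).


The tightest implied rank at each (i,j), from the 18 conditions:

  R[1]: 0 0 0 1 1 1
  R[2]: 0 1 1 2 2 2
  R[3]: 1 2 2 3 3 3
  R[4]: 1 2 2 3 4 4
  R[5]: 1 2 2 3 4 5
  R[6]: 1 2 3 4 5 6

so w = (4, 2, 1, 5, 6, 3).

|D(w)|=6, |Ess(w)|=3:

[(1, 3, 0), (2, 1, 0), (5, 3, 2)]


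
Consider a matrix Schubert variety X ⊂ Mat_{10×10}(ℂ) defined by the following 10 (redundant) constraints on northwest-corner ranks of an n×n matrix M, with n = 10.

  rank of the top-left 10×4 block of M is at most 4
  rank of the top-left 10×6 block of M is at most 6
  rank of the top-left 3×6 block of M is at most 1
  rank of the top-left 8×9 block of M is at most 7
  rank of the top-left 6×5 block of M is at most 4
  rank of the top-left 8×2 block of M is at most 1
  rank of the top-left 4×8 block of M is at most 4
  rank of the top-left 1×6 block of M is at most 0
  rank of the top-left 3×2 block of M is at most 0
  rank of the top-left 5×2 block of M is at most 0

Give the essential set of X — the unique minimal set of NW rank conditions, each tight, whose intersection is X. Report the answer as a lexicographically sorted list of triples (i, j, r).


Computing R[i][j] = min implied NW-rank bound (n=10, 10 conditions):

  row 1: 0  0  0  0  0  0  1  1  1  1
  row 2: 0  0  1  1  1  1  2  2  2  2
  row 3: 0  0  1  1  1  1  2  3  3  3
  row 4: 0  0  1  2  2  2  3  4  4  4
  row 5: 0  0  1  2  3  3  4  5  5  5
  row 6: 1  1  2  3  4  4  5  6  6  6
  row 7: 1  1  2  3  4  5  6  7  7  7
  row 8: 1  1  2  3  4  5  6  7  7  8
  row 9: 1  2  3  4  5  6  7  8  8  9
  row 10: 1  2  3  4  5  6  7  8  9  10

so w = (7, 3, 8, 4, 5, 1, 6, 10, 2, 9).

|D(w)|=20, |Ess(w)|=5:

[(1, 6, 0), (3, 6, 1), (5, 2, 0), (8, 2, 1), (8, 9, 7)]


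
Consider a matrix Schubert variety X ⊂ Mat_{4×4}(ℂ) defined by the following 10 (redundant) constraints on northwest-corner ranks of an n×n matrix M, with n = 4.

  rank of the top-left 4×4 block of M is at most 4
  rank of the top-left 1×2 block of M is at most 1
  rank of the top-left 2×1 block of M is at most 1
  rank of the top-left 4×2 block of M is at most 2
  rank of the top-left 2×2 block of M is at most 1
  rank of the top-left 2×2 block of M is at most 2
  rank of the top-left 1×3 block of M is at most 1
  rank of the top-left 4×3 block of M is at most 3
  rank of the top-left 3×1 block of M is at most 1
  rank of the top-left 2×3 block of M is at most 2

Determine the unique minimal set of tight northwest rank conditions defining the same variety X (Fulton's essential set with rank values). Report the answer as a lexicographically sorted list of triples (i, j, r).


Rank table r_w(4×4) implied by the 10 constraints:

  R[1]: 1, 1, 1, 1
  R[2]: 1, 1, 2, 2
  R[3]: 1, 2, 3, 3
  R[4]: 1, 2, 3, 4

the unique w with this rank table is (1, 3, 2, 4).

|D(w)|=1, |Ess(w)|=1:

[(2, 2, 1)]


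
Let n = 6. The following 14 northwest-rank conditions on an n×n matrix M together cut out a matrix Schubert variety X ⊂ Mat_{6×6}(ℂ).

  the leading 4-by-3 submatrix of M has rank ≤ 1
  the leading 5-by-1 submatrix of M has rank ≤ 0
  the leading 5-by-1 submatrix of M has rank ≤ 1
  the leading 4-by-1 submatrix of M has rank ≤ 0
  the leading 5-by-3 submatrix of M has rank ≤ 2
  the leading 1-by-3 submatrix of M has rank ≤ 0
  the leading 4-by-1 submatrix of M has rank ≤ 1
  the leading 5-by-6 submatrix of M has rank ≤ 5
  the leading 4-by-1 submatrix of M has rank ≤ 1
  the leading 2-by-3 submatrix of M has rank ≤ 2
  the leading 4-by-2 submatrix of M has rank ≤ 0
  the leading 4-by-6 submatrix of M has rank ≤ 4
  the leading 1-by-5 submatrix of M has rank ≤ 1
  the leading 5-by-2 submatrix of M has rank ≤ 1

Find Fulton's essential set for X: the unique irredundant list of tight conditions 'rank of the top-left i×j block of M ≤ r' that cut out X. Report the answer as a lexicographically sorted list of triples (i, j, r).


Propagating the 14 rank bounds to every northwest block:

  0, 0, 0, 1, 1, 1
  0, 0, 1, 2, 2, 2
  0, 0, 1, 2, 3, 3
  0, 0, 1, 2, 3, 4
  0, 1, 2, 3, 4, 5
  1, 2, 3, 4, 5, 6

the unique w with this rank table is (4, 3, 5, 6, 2, 1).

Fulton essential set (3 of the 10 Rothe cells):

[(1, 3, 0), (4, 2, 0), (5, 1, 0)]


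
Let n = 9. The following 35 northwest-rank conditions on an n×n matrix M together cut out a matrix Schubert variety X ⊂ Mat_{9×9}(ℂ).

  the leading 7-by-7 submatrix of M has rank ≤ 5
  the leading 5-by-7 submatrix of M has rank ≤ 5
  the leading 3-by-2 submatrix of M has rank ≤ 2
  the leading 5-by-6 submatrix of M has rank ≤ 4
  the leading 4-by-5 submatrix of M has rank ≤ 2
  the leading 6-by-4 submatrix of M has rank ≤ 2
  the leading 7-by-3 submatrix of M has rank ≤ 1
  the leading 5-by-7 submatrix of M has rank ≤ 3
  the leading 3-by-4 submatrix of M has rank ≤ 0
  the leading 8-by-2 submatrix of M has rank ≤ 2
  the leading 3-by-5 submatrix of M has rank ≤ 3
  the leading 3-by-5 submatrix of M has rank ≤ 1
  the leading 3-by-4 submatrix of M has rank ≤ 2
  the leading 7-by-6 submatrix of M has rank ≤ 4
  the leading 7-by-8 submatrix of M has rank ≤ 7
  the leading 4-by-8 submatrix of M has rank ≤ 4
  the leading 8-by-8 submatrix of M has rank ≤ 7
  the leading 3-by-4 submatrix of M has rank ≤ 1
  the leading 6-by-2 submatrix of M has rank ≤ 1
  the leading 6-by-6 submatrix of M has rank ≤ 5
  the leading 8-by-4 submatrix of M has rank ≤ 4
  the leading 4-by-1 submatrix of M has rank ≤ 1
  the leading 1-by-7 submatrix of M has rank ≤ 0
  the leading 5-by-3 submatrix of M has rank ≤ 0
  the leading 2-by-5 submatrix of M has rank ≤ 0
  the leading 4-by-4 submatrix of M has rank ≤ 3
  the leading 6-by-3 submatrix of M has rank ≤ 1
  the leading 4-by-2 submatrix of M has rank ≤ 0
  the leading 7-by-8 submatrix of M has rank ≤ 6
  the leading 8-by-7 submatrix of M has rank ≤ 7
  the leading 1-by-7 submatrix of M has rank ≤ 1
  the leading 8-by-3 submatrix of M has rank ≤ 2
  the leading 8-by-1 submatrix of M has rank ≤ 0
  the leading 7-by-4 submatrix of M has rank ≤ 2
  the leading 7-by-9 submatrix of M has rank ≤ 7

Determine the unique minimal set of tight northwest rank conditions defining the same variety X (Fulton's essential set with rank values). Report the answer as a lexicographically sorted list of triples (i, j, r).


Propagating the 35 rank bounds to every northwest block:

  row 1: 0 0 0 0 0 0 0 1 1
  row 2: 0 0 0 0 0 1 1 2 2
  row 3: 0 0 0 0 1 2 2 3 3
  row 4: 0 0 0 1 2 3 3 4 4
  row 5: 0 0 0 1 2 3 3 4 5
  row 6: 0 1 1 2 3 4 4 5 6
  row 7: 0 1 1 2 3 4 5 6 7
  row 8: 0 1 2 3 4 5 6 7 8
  row 9: 1 2 3 4 5 6 7 8 9

so w = (8, 6, 5, 4, 9, 2, 7, 3, 1).

D(w) has 27 cells with 7 SE-corners; essential set:

[(1, 7, 0), (2, 5, 0), (3, 4, 0), (5, 3, 0), (5, 7, 3), (7, 3, 1), (8, 1, 0)]


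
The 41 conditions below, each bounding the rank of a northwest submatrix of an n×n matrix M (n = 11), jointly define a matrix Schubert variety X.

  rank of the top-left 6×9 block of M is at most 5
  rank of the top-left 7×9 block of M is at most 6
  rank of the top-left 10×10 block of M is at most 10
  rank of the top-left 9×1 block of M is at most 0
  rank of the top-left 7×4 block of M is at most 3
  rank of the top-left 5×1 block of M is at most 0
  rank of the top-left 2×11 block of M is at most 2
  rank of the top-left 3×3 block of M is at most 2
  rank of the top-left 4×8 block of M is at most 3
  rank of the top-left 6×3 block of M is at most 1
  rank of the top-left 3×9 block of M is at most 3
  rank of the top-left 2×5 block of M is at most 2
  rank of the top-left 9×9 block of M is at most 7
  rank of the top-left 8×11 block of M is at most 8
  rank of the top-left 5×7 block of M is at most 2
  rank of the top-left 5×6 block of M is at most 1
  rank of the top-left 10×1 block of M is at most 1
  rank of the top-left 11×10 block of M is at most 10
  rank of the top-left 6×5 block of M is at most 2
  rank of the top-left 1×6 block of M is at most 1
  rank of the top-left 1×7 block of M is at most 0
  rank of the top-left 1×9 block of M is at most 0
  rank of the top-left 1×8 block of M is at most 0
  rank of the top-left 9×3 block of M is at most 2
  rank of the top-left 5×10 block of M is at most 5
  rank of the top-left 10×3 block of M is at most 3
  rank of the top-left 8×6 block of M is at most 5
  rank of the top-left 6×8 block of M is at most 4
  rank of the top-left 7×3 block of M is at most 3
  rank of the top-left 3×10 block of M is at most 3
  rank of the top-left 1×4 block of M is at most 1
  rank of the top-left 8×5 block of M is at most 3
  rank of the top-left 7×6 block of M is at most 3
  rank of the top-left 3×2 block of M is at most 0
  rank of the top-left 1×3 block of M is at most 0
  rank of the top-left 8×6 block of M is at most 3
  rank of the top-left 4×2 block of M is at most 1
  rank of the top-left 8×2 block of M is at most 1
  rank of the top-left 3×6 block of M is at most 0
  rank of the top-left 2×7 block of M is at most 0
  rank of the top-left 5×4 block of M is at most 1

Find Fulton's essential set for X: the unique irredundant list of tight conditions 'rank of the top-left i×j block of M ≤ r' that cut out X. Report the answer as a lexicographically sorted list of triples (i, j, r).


Computing R[i][j] = min implied NW-rank bound (n=11, 41 conditions):

  i=1: 0  0  0  0  0  0  0  0  0  1  1
  i=2: 0  0  0  0  0  0  0  1  1  2  2
  i=3: 0  0  0  0  0  0  1  2  2  3  3
  i=4: 0  1  1  1  1  1  2  3  3  4  4
  i=5: 0  1  1  1  1  1  2  3  4  5  5
  i=6: 0  1  1  2  2  2  3  4  5  6  6
  i=7: 0  1  2  3  3  3  4  5  6  7  7
  i=8: 0  1  2  3  3  3  4  5  6  7  8
  i=9: 0  1  2  3  4  4  5  6  7  8  9
  i=10: 1  2  3  4  5  5  6  7  8  9  10
  i=11: 1  2  3  4  5  6  7  8  9  10  11

second differences of R give the permutation w = (10, 8, 7, 2, 9, 4, 3, 11, 5, 1, 6).

Fulton essential set (7 of the 35 Rothe cells):

[(1, 9, 0), (2, 7, 0), (3, 6, 0), (5, 6, 1), (6, 3, 1), (8, 6, 3), (9, 1, 0)]


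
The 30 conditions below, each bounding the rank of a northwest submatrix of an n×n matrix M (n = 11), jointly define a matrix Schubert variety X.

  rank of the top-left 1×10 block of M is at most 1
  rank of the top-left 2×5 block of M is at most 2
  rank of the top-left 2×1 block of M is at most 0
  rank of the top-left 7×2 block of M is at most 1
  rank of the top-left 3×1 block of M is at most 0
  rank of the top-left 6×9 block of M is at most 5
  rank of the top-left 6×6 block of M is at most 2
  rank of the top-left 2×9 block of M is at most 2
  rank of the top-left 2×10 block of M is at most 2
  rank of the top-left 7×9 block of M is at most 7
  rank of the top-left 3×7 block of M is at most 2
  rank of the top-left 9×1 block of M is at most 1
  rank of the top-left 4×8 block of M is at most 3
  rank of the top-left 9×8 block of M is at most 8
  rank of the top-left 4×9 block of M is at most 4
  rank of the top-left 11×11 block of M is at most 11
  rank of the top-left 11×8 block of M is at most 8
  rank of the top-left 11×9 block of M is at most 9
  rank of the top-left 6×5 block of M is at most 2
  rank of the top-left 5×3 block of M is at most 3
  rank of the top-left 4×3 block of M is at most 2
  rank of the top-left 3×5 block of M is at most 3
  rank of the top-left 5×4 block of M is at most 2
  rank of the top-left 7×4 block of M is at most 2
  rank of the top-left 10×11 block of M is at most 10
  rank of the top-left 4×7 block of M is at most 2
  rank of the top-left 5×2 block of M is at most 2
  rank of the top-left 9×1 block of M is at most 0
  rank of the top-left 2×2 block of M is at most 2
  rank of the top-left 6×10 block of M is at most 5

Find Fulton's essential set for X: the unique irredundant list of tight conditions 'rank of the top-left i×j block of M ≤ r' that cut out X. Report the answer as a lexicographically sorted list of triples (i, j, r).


Computing R[i][j] = min implied NW-rank bound (n=11, 30 conditions):

  R[1]: 0, 1, 1, 1, 1, 1, 1, 1, 1, 1, 1
  R[2]: 0, 1, 2, 2, 2, 2, 2, 2, 2, 2, 2
  R[3]: 0, 1, 2, 2, 2, 2, 2, 3, 3, 3, 3
  R[4]: 0, 1, 2, 2, 2, 2, 2, 3, 4, 4, 4
  R[5]: 0, 1, 2, 2, 2, 2, 3, 4, 5, 5, 5
  R[6]: 0, 1, 2, 2, 2, 2, 3, 4, 5, 5, 6
  R[7]: 0, 1, 2, 2, 3, 3, 4, 5, 6, 6, 7
  R[8]: 0, 1, 2, 3, 4, 4, 5, 6, 7, 7, 8
  R[9]: 0, 1, 2, 3, 4, 5, 6, 7, 8, 8, 9
  R[10]: 1, 2, 3, 4, 5, 6, 7, 8, 9, 9, 10
  R[11]: 1, 2, 3, 4, 5, 6, 7, 8, 9, 10, 11

hence w(1..11) = (2, 3, 8, 9, 7, 11, 5, 4, 6, 1, 10).

Fulton essential set (5 of the 25 Rothe cells):

[(4, 7, 2), (6, 6, 2), (6, 10, 5), (7, 4, 2), (9, 1, 0)]


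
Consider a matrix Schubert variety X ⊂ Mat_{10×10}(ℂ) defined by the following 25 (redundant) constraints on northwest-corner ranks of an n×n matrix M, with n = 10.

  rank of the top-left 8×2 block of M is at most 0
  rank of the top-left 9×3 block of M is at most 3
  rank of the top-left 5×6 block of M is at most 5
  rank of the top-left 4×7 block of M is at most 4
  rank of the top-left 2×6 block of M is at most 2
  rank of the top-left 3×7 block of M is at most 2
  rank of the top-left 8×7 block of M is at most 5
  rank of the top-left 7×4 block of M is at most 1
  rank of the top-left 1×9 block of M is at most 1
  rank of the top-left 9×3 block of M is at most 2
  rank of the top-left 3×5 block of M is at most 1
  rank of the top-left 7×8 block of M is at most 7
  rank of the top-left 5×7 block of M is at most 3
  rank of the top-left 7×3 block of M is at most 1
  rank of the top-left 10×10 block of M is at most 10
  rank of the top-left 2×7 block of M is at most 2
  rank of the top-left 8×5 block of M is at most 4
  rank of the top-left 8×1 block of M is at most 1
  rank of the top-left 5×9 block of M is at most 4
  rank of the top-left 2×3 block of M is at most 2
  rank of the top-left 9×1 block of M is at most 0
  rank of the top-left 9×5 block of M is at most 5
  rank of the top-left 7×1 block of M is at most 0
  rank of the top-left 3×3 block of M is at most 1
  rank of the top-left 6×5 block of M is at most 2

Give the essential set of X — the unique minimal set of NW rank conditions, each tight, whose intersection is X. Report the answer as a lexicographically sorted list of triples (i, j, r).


Rank table r_w(10×10) implied by the 25 constraints:

  row 1: 0, 0, 1, 1, 1, 1, 1, 1, 1, 1
  row 2: 0, 0, 1, 1, 1, 2, 2, 2, 2, 2
  row 3: 0, 0, 1, 1, 1, 2, 2, 3, 3, 3
  row 4: 0, 0, 1, 1, 2, 3, 3, 4, 4, 4
  row 5: 0, 0, 1, 1, 2, 3, 3, 4, 4, 5
  row 6: 0, 0, 1, 1, 2, 3, 4, 5, 5, 6
  row 7: 0, 0, 1, 1, 2, 3, 4, 5, 6, 7
  row 8: 0, 0, 1, 2, 3, 4, 5, 6, 7, 8
  row 9: 0, 1, 2, 3, 4, 5, 6, 7, 8, 9
  row 10: 1, 2, 3, 4, 5, 6, 7, 8, 9, 10

giving w = (3, 6, 8, 5, 10, 7, 9, 4, 2, 1) via Δ²R.

Rothe diagram D(w) (28 cells), 7 SE-corners (essential conditions):

[(3, 5, 1), (3, 7, 2), (5, 7, 3), (5, 9, 4), (7, 4, 1), (8, 2, 0), (9, 1, 0)]


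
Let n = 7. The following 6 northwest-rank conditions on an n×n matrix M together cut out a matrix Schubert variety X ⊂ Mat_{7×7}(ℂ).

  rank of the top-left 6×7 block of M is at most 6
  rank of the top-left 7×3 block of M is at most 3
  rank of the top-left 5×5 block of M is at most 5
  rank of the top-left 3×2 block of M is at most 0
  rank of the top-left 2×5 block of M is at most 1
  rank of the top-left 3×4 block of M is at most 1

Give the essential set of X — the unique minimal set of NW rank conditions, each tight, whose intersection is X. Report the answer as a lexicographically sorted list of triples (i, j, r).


Reconstructing r_w from the 6 given conditions:

  R[1]: 0 | 0 | 1 | 1 | 1 | 1 | 1
  R[2]: 0 | 0 | 1 | 1 | 1 | 2 | 2
  R[3]: 0 | 0 | 1 | 1 | 2 | 3 | 3
  R[4]: 1 | 1 | 2 | 2 | 3 | 4 | 4
  R[5]: 1 | 2 | 3 | 3 | 4 | 5 | 5
  R[6]: 1 | 2 | 3 | 4 | 5 | 6 | 6
  R[7]: 1 | 2 | 3 | 4 | 5 | 6 | 7

hence w(1..7) = (3, 6, 5, 1, 2, 4, 7).

D(w) has 9 cells with 3 SE-corners; essential set:

[(2, 5, 1), (3, 2, 0), (3, 4, 1)]


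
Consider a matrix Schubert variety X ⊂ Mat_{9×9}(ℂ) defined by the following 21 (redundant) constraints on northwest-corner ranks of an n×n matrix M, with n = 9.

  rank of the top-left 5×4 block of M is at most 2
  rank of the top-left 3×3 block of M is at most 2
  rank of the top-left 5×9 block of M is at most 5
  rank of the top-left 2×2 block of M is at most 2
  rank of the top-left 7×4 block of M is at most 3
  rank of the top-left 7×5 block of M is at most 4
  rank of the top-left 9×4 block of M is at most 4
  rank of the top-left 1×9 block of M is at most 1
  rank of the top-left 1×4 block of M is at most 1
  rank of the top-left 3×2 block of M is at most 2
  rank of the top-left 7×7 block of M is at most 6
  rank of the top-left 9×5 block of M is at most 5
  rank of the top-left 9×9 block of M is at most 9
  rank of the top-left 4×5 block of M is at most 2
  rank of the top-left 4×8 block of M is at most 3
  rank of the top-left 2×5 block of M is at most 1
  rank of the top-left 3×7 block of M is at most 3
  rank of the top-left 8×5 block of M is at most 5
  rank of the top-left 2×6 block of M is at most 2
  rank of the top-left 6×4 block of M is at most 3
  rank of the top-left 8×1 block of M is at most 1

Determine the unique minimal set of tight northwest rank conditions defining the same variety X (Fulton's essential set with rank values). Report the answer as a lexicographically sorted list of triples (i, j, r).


Rank table r_w(9×9) implied by the 21 constraints:

  1 | 1 | 1 | 1 | 1 | 1 | 1 | 1 | 1
  1 | 1 | 1 | 1 | 1 | 2 | 2 | 2 | 2
  1 | 2 | 2 | 2 | 2 | 3 | 3 | 3 | 3
  1 | 2 | 2 | 2 | 2 | 3 | 3 | 3 | 4
  1 | 2 | 2 | 2 | 3 | 4 | 4 | 4 | 5
  1 | 2 | 3 | 3 | 4 | 5 | 5 | 5 | 6
  1 | 2 | 3 | 3 | 4 | 5 | 6 | 6 | 7
  1 | 2 | 3 | 4 | 5 | 6 | 7 | 7 | 8
  1 | 2 | 3 | 4 | 5 | 6 | 7 | 8 | 9

reading off 1-entries of Δ²R: w = (1, 6, 2, 9, 5, 3, 7, 4, 8).

|D(w)|=12, |Ess(w)|=5:

[(2, 5, 1), (4, 5, 2), (4, 8, 3), (5, 4, 2), (7, 4, 3)]


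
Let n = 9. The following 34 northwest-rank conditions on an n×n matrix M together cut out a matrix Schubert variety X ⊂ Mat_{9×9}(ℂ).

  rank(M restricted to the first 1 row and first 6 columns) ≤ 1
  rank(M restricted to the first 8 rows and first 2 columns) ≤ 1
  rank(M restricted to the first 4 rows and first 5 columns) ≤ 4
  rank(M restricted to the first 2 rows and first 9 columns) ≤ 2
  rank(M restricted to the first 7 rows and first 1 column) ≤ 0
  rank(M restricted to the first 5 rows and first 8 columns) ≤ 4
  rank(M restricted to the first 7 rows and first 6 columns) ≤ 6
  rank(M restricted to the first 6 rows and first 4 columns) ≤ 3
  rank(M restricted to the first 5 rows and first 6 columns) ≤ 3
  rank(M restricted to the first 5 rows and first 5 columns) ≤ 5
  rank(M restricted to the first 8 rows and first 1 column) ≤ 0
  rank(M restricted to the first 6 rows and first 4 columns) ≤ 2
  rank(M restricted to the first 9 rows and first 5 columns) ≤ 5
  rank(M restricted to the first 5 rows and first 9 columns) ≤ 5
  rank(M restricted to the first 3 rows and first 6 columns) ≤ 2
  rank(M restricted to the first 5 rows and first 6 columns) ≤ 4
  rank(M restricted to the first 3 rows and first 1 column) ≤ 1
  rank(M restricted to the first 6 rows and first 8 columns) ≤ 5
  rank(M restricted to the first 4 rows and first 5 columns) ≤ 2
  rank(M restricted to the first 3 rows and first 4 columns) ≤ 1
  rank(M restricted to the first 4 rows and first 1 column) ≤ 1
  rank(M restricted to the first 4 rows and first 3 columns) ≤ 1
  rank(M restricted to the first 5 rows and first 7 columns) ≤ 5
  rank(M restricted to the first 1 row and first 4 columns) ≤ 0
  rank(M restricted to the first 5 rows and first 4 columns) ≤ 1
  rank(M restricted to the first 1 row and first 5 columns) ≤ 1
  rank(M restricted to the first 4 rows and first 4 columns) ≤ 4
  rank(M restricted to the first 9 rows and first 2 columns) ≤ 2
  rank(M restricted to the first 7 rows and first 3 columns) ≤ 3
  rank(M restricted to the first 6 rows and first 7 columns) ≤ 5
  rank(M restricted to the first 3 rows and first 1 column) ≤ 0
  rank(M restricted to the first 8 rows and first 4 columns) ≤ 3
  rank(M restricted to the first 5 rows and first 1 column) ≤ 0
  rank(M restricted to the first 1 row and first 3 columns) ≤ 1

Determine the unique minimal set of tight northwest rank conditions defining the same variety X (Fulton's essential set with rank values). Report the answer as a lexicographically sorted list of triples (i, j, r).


The tightest implied rank at each (i,j), from the 34 conditions:

  i=1: 0 0 0 0 1 1 1 1 1
  i=2: 0 1 1 1 2 2 2 2 2
  i=3: 0 1 1 1 2 2 3 3 3
  i=4: 0 1 1 1 2 3 4 4 4
  i=5: 0 1 1 1 2 3 4 4 5
  i=6: 0 1 2 2 3 4 5 5 6
  i=7: 0 1 2 3 4 5 6 6 7
  i=8: 0 1 2 3 4 5 6 7 8
  i=9: 1 2 3 4 5 6 7 8 9

hence w(1..9) = (5, 2, 7, 6, 9, 3, 4, 8, 1).

Rothe diagram D(w) (19 cells), 5 SE-corners (essential conditions):

[(1, 4, 0), (3, 6, 2), (5, 4, 1), (5, 8, 4), (8, 1, 0)]


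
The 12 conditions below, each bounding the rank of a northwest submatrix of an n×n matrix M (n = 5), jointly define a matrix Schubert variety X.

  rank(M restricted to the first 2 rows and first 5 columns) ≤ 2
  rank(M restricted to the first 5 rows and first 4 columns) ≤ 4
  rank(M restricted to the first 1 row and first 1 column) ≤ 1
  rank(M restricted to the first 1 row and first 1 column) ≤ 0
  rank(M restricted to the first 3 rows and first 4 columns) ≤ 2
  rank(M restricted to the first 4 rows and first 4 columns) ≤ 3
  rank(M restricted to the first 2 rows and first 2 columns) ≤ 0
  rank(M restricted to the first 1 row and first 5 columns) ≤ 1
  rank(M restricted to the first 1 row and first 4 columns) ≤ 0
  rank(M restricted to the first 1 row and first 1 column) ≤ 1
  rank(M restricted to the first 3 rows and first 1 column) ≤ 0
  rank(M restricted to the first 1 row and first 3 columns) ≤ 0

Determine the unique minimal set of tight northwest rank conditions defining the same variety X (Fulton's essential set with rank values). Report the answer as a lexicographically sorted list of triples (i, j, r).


Reconstructing r_w from the 12 given conditions:

  0  0  0  0  1
  0  0  1  1  2
  0  1  2  2  3
  1  2  3  3  4
  1  2  3  4  5

hence w(1..5) = (5, 3, 2, 1, 4).

D(w) has 7 cells with 3 SE-corners; essential set:

[(1, 4, 0), (2, 2, 0), (3, 1, 0)]


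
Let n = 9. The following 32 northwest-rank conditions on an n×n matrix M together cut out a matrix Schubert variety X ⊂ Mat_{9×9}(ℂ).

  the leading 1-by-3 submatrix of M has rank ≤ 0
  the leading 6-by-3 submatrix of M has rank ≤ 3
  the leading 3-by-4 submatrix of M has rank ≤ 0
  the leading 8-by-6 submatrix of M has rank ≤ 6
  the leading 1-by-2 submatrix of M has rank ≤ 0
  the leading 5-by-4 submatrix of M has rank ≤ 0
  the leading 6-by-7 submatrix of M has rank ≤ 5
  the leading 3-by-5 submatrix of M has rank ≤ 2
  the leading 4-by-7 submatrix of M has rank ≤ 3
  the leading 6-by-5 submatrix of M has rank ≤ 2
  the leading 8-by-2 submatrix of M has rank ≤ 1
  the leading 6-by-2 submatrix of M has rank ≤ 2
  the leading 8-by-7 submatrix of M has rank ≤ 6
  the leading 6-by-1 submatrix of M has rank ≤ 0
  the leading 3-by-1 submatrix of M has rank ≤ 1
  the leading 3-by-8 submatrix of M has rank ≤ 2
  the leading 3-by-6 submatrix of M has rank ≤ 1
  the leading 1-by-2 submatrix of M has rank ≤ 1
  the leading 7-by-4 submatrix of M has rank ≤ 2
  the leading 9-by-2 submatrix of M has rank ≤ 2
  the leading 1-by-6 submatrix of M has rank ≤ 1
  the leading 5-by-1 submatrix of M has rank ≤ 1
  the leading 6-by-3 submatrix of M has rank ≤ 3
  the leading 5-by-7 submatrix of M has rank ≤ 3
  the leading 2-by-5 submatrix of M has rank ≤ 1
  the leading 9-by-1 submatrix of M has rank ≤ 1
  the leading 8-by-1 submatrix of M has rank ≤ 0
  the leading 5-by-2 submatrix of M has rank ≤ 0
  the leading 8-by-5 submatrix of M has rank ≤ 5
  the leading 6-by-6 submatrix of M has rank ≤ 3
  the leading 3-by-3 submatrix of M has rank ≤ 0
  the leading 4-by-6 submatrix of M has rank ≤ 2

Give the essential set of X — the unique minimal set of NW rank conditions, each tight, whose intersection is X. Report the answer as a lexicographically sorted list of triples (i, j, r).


Rank table r_w(9×9) implied by the 32 constraints:

  R[1]: 0 0 0 0 1 1 1 1 1
  R[2]: 0 0 0 0 1 1 2 2 2
  R[3]: 0 0 0 0 1 1 2 2 3
  R[4]: 0 0 0 0 1 2 3 3 4
  R[5]: 0 0 0 0 1 2 3 4 5
  R[6]: 0 1 1 1 2 3 4 5 6
  R[7]: 0 1 2 2 3 4 5 6 7
  R[8]: 0 1 2 3 4 5 6 7 8
  R[9]: 1 2 3 4 5 6 7 8 9

the unique w with this rank table is (5, 7, 9, 6, 8, 2, 3, 4, 1).

Rothe diagram D(w) (26 cells), 4 SE-corners (essential conditions):

[(3, 6, 1), (3, 8, 2), (5, 4, 0), (8, 1, 0)]


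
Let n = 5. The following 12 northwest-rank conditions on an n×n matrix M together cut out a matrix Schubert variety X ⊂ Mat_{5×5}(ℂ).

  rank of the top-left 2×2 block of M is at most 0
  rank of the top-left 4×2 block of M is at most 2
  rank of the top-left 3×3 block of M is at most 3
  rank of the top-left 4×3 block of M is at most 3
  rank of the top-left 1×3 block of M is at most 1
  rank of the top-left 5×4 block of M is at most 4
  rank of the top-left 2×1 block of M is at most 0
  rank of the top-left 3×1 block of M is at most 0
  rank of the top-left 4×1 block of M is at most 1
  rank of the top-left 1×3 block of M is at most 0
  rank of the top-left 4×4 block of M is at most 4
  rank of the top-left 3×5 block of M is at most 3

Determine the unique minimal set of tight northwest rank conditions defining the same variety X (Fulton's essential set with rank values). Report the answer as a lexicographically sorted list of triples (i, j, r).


Computing R[i][j] = min implied NW-rank bound (n=5, 12 conditions):

  row 1: 0 | 0 | 0 | 1 | 1
  row 2: 0 | 0 | 1 | 2 | 2
  row 3: 0 | 1 | 2 | 3 | 3
  row 4: 1 | 2 | 3 | 4 | 4
  row 5: 1 | 2 | 3 | 4 | 5

hence w(1..5) = (4, 3, 2, 1, 5).

D(w) has 6 cells with 3 SE-corners; essential set:

[(1, 3, 0), (2, 2, 0), (3, 1, 0)]
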